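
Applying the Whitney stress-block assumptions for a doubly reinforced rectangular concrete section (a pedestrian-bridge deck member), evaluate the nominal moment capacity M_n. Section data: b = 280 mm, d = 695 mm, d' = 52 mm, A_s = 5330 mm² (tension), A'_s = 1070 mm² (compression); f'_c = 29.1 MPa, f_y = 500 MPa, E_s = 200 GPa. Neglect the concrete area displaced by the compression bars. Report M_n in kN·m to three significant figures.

Assume both tension and compression steel yield.
Net tension couple steel: A_s − A'_s = 4260 mm².
a = (A_s − A'_s) f_y / (0.85 f'_c b) = 2130000/(0.85 × 29.1 × 280) = 307.55 mm.
c = a/β₁ = 307.55/0.842 = 365.26 mm; ε'_s = 0.003(c − d')/c = 0.0026 ≥ f_y/E_s = 0.0025, so compression steel does yield.
M_n = (A_s − A'_s) f_y (d − a/2) + A'_s f_y (d − d') = [2130000 × (695 − 153.775) + 535000 × (695 − 52)] × 10⁻⁶ = 1152.81 + 344.01 = 1496.82 kN·m.

M_n ≈ 1500 kN·m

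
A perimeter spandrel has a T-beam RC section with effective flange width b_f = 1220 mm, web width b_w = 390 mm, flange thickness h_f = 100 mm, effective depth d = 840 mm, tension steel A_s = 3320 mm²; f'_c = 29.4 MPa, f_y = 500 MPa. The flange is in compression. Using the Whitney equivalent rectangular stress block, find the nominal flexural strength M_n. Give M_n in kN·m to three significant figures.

Tension: T = A_s f_y = 3320 × 500 = 1660000 N.
Try a within the flange: a = T/(0.85 f'_c b_f) = 1660000/(0.85 × 29.4 × 1220) = 54.45 mm.
Since a = 54.45 ≤ h_f = 100 mm, the stress block lies entirely in the flange; analyse as a rectangular beam of width b_f.
M_n = T(d − a/2) = 1660000 × (840 − 27.225) = 1349.21 × 10⁶ N·mm.
M_n = 1349.21 kN·m.

M_n ≈ 1350 kN·m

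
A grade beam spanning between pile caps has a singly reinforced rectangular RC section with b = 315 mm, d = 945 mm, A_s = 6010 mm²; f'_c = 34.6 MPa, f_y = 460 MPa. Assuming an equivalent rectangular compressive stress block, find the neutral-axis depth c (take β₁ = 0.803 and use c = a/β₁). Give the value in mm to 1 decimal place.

T = A_s f_y = 6010 × 460 = 2764600 N = 2764.6 kN.
Setting C = 0.85 f'_c a b equal to T: a = 2764600/(0.85 × 34.6 × 315) = 298.419 mm.
With β₁ = 0.803, c = a/β₁ = 298.419/0.803 = 371.6 mm.

c ≈ 371.6 mm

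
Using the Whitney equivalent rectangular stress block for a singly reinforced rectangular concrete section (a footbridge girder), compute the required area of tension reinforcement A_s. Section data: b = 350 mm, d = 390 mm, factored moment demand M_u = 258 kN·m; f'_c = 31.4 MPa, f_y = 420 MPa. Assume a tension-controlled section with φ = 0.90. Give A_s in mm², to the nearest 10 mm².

M_n = M_u/φ = 258/0.90 = 286.667 kN·m.
With M_n = 0.85 f'_c a b (d − a/2), solve the quadratic for a:
a = d − √(d² − 2M_n/(0.85 f'_c b)) = 390 − √(390² − 2 × 286.667×10⁶/(0.85 × 31.4 × 350)) = 88.79 mm.
A_s = 0.85 f'_c a b / f_y = 0.85 × 31.4 × 88.79 × 350 / 420 = 1974.8 mm².

A_s ≈ 1970 mm²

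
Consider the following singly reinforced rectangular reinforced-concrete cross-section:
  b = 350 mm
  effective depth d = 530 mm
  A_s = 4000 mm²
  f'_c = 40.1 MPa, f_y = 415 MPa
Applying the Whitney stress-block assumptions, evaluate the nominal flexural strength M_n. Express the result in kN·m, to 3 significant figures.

T = A_s f_y = 4000 × 415 = 1660000 N = 1660 kN.
From C = T: a = T/(0.85 f'_c b) = 1660000/(0.85 × 40.1 × 350) = 139.15 mm.
M_n = T(d − a/2) = 1660 kN × (530 − 69.575) mm = 764.31 kN·m.

M_n ≈ 764 kN·m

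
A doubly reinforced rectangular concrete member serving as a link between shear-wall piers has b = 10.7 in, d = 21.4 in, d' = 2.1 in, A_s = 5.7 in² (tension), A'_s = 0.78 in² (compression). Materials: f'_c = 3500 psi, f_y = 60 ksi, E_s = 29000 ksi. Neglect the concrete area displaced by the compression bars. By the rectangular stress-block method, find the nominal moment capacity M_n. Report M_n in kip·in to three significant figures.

M_n ≈ 5850 kip·in

Assume both steels yield.
a = (A_s − A'_s) f_y/(0.85 f'_c b) = (5.7 − 0.78) × 60/(0.85 × 3.5 × 10.7) = 9.274 in.
c = a/β₁ = 9.274/0.85 = 10.911 in; ε'_s = 0.003(c − d')/c = 0.0024 ≥ ε_y = 0.0021, so the compression steel yields.
M_n = (A_s − A'_s) f_y (d − a/2) + A'_s f_y (d − d') = 295.2 × (21.4 − 4.637) + 46.8 × (21.4 − 2.1) = 4948.4 + 903.2 = 5851.6 kip·in.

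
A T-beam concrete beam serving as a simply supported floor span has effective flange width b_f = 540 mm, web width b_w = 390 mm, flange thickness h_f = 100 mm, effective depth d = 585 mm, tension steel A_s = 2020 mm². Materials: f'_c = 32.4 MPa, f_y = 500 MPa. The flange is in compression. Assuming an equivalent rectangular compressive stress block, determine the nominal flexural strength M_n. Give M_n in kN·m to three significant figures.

M_n ≈ 557 kN·m

Tension: T = A_s f_y = 2020 × 500 = 1010000 N.
Try a within the flange: a = T/(0.85 f'_c b_f) = 1010000/(0.85 × 32.4 × 540) = 67.91 mm.
Since a = 67.91 ≤ h_f = 100 mm, the stress block lies entirely in the flange; analyse as a rectangular beam of width b_f.
M_n = T(d − a/2) = 1010000 × (585 − 33.955) = 556.56 × 10⁶ N·mm.
M_n = 556.56 kN·m.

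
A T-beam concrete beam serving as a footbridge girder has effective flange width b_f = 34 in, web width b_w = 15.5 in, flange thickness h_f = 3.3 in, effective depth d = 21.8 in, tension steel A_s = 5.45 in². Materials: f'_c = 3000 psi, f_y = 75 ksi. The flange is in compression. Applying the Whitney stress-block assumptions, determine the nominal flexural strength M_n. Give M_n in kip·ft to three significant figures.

Tension: T = A_s f_y = 5.45 × 75 = 408.75 kips.
Try a within the flange: a = T/(0.85 f'_c b_f) = 408.75/(0.85 × 3 × 34) = 4.715 in.
a = 4.715 > h_f = 3.3 in: the block extends into the web. Split into flange-overhang and web parts.
C_f = 0.85 f'_c (b_f − b_w) h_f = 0.85 × 3 × (34 − 15.5) × 3.3 = 155.7 kips.
Remaining web compression depth: a_w = (T − C_f)/(0.85 f'_c b_w) = (408.75 − 155.7)/(0.85 × 3 × 15.5) = 6.402 in.
M_n = C_f(d − h_f/2) + (T − C_f)(d − a_w/2) = 155.7 × (21.8 − 1.65) + 253.05 × (21.8 − 3.201) = 3137.4 + 4706.5 = 7843.9 kip·in.
M_n = 7843.9/12 = 653.66 kip·ft.

M_n ≈ 654 kip·ft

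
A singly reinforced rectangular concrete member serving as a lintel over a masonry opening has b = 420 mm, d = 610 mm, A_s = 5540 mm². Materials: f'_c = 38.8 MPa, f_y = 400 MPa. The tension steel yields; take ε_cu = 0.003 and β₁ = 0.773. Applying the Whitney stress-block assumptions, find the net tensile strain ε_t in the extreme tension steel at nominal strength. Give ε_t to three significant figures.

a = A_s f_y/(0.85 f'_c b) = 159.98 mm.
β₁ = 0.773, so c = a/β₁ = 159.98/0.773 = 206.96 mm.
From the linear strain diagram with ε_cu = 0.003: ε_t = 0.003 (d − c)/c = 0.003 × (610 − 206.96)/206.96 = 0.00584.
Since ε_t ≥ 0.005, the section is tension-controlled.

ε_t ≈ 0.00584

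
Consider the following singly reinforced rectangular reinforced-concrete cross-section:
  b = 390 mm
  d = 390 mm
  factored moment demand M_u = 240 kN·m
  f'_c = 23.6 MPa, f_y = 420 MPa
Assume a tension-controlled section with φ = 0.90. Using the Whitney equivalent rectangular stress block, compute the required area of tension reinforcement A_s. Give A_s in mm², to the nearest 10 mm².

A_s ≈ 1870 mm²

M_n = M_u/φ = 240/0.90 = 266.667 kN·m.
With M_n = 0.85 f'_c a b (d − a/2), solve the quadratic for a:
a = d − √(d² − 2M_n/(0.85 f'_c b)) = 390 − √(390² − 2 × 266.667×10⁶/(0.85 × 23.6 × 390)) = 100.30 mm.
A_s = 0.85 f'_c a b / f_y = 0.85 × 23.6 × 100.30 × 390 / 420 = 1868.3 mm².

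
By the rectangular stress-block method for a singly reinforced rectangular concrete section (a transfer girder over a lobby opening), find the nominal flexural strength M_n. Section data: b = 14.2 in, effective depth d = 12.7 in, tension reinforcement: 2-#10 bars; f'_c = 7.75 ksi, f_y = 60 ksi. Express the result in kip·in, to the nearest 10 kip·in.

M_n ≈ 1810 kip·in

A_s = 2 × 1.27 = 2.54 in².
T = A_s f_y = 2.54 × 60 = 152.4 kips.
a = T/(0.85 f'_c b) = 152.4/(0.85 × 7.75 × 14.2) = 1.629 in.
M_n = T(d − a/2) = 152.4 × (12.7 − 0.8145) = 1811.4 kip·in.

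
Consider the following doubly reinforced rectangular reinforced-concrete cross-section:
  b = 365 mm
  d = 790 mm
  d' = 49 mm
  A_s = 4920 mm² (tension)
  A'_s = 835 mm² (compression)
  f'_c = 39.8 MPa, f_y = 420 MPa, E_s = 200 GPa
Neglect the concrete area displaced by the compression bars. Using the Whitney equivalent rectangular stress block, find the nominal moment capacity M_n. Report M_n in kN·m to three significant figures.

M_n ≈ 1500 kN·m

Assume both tension and compression steel yield.
Net tension couple steel: A_s − A'_s = 4085 mm².
a = (A_s − A'_s) f_y / (0.85 f'_c b) = 1715700/(0.85 × 39.8 × 365) = 138.95 mm.
c = a/β₁ = 138.95/0.766 = 181.40 mm; ε'_s = 0.003(c − d')/c = 0.0022 ≥ f_y/E_s = 0.0021, so compression steel does yield.
M_n = (A_s − A'_s) f_y (d − a/2) + A'_s f_y (d − d') = [1715700 × (790 − 69.475) + 350700 × (790 − 49)] × 10⁻⁶ = 1236.20 + 259.87 = 1496.07 kN·m.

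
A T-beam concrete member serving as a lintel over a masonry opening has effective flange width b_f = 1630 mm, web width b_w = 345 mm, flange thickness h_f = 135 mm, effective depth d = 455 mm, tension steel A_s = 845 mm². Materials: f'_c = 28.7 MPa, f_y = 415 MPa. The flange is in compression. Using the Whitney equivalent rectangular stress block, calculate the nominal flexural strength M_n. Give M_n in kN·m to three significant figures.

Tension: T = A_s f_y = 845 × 415 = 350675 N.
Try a within the flange: a = T/(0.85 f'_c b_f) = 350675/(0.85 × 28.7 × 1630) = 8.82 mm.
Since a = 8.82 ≤ h_f = 135 mm, the stress block lies entirely in the flange; analyse as a rectangular beam of width b_f.
M_n = T(d − a/2) = 350675 × (455 − 4.41) = 158.01 × 10⁶ N·mm.
M_n = 158.01 kN·m.

M_n ≈ 158 kN·m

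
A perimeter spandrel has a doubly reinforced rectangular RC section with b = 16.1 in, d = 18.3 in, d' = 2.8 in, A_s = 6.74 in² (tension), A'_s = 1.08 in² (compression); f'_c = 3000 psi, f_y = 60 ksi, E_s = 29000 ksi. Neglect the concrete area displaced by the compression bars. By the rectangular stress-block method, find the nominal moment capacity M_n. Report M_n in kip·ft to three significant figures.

M_n ≈ 485 kip·ft

Assume both steels yield.
a = (A_s − A'_s) f_y/(0.85 f'_c b) = (6.74 − 1.08) × 60/(0.85 × 3 × 16.1) = 8.272 in.
c = a/β₁ = 8.272/0.85 = 9.732 in; ε'_s = 0.003(c − d')/c = 0.0021 ≥ ε_y = 0.0021, so the compression steel yields.
M_n = (A_s − A'_s) f_y (d − a/2) + A'_s f_y (d − d') = 339.6 × (18.3 − 4.136) + 64.8 × (18.3 − 2.8) = 4810.1 + 1004.4 = 5814.5 kip·in = 5814.5/12 = 484.54 kip·ft.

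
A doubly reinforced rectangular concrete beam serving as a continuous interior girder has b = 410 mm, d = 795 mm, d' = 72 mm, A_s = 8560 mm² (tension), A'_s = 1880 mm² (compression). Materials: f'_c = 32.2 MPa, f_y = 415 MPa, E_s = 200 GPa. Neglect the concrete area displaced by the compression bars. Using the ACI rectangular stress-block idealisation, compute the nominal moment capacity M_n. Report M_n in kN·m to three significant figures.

M_n ≈ 2430 kN·m

Assume both tension and compression steel yield.
Net tension couple steel: A_s − A'_s = 6680 mm².
a = (A_s − A'_s) f_y / (0.85 f'_c b) = 2772200/(0.85 × 32.2 × 410) = 247.04 mm.
c = a/β₁ = 247.04/0.82 = 301.27 mm; ε'_s = 0.003(c − d')/c = 0.0023 ≥ f_y/E_s = 0.0021, so compression steel does yield.
M_n = (A_s − A'_s) f_y (d − a/2) + A'_s f_y (d − d') = [2772200 × (795 − 123.52) + 780200 × (795 − 72)] × 10⁻⁶ = 1861.48 + 564.08 = 2425.56 kN·m.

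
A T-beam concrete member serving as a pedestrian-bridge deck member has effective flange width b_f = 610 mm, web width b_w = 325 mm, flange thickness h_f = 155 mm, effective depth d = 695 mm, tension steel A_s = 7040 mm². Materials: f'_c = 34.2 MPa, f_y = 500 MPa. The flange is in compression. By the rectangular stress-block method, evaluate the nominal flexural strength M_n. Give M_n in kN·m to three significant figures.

M_n ≈ 2080 kN·m

Tension: T = A_s f_y = 7040 × 500 = 3520000 N.
Try a within the flange: a = T/(0.85 f'_c b_f) = 3520000/(0.85 × 34.2 × 610) = 198.50 mm.
a = 198.50 > h_f = 155 mm: the block extends into the web. Split into flange-overhang and web parts.
C_f = 0.85 f'_c (b_f − b_w) h_f = 0.85 × 34.2 × (610 − 325) × 155 = 1284167 N.
Remaining web compression depth: a_w = (T − C_f)/(0.85 f'_c b_w) = (3520000 − 1284167)/(0.85 × 34.2 × 325) = 236.65 mm.
M_n = C_f(d − h_f/2) + (T − C_f)(d − a_w/2) = 1284167 × (695 − 77.5) + 2235833 × (695 − 118.325) = 792.97 + 1289.35 = 2082.32 × 10⁶ N·mm.
M_n = 2082.32 kN·m.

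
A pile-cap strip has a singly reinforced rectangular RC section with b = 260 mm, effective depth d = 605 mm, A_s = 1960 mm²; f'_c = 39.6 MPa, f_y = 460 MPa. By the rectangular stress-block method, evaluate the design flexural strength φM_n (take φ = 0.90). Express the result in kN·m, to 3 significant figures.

φM_n ≈ 449 kN·m

T = A_s f_y = 1960 × 460 = 901600 N = 901.6 kN.
From C = T: a = T/(0.85 f'_c b) = 901600/(0.85 × 39.6 × 260) = 103.02 mm.
M_n = T(d − a/2) = 901.6 kN × (605 − 51.51) mm = 499.03 kN·m.
φM_n = 0.90 × 499.03 = 449.13 kN·m.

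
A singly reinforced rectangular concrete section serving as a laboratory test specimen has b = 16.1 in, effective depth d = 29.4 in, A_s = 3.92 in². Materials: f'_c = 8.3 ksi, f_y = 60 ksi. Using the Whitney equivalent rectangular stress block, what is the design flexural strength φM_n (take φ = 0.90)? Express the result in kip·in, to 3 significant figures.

T = A_s f_y = 3.92 × 60 = 235.2 kips.
a = T/(0.85 f'_c b) = 235.2/(0.85 × 8.3 × 16.1) = 2.071 in.
M_n = T(d − a/2) = 235.2 × (29.4 − 1.0355) = 6671.3 kip·in.
φM_n = 0.90 × 6671.3 = 6004.2 kip·in.

φM_n ≈ 6000 kip·in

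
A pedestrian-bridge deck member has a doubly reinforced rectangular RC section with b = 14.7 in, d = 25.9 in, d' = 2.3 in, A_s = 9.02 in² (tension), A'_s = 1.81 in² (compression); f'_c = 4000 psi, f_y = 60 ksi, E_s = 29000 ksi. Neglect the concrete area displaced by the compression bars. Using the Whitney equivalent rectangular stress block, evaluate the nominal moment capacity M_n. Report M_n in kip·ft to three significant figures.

Assume both steels yield.
a = (A_s − A'_s) f_y/(0.85 f'_c b) = (9.02 − 1.81) × 60/(0.85 × 4 × 14.7) = 8.655 in.
c = a/β₁ = 8.655/0.85 = 10.182 in; ε'_s = 0.003(c − d')/c = 0.0023 ≥ ε_y = 0.0021, so the compression steel yields.
M_n = (A_s − A'_s) f_y (d − a/2) + A'_s f_y (d − d') = 432.6 × (25.9 − 4.3275) + 108.6 × (25.9 − 2.3) = 9332.3 + 2563.0 = 11895.3 kip·in = 11895.3/12 = 991.28 kip·ft.

M_n ≈ 991 kip·ft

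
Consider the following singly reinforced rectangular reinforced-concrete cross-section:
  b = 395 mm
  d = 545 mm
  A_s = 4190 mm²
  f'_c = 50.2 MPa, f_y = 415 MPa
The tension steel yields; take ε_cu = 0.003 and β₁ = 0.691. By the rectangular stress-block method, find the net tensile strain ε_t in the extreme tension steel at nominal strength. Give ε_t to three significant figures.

a = A_s f_y/(0.85 f'_c b) = 103.17 mm.
β₁ = 0.691, so c = a/β₁ = 103.17/0.691 = 149.31 mm.
From the linear strain diagram with ε_cu = 0.003: ε_t = 0.003 (d − c)/c = 0.003 × (545 − 149.31)/149.31 = 0.00795.
Since ε_t ≥ 0.005, the section is tension-controlled.

ε_t ≈ 0.00795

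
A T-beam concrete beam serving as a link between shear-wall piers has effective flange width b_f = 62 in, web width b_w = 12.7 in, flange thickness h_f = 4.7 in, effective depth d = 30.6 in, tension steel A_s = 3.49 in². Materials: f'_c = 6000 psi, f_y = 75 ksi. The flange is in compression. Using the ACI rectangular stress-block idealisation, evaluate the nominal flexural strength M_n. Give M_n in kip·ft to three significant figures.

Tension: T = A_s f_y = 3.49 × 75 = 261.75 kips.
Try a within the flange: a = T/(0.85 f'_c b_f) = 261.75/(0.85 × 6 × 62) = 0.828 in.
Since a = 0.828 ≤ h_f = 4.7 in, the stress block lies entirely in the flange; analyse as a rectangular beam of width b_f.
M_n = T(d − a/2) = 261.75 × (30.6 − 0.414) = 7901.2 kip·in.
M_n = 7901.2/12 = 658.43 kip·ft.

M_n ≈ 658 kip·ft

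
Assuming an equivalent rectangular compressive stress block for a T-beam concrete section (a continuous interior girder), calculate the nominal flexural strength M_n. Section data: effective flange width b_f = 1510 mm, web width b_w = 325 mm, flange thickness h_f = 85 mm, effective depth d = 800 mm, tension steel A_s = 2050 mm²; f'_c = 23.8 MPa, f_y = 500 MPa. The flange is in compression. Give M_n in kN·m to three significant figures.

M_n ≈ 803 kN·m

Tension: T = A_s f_y = 2050 × 500 = 1025000 N.
Try a within the flange: a = T/(0.85 f'_c b_f) = 1025000/(0.85 × 23.8 × 1510) = 33.55 mm.
Since a = 33.55 ≤ h_f = 85 mm, the stress block lies entirely in the flange; analyse as a rectangular beam of width b_f.
M_n = T(d − a/2) = 1025000 × (800 − 16.775) = 802.81 × 10⁶ N·mm.
M_n = 802.81 kN·m.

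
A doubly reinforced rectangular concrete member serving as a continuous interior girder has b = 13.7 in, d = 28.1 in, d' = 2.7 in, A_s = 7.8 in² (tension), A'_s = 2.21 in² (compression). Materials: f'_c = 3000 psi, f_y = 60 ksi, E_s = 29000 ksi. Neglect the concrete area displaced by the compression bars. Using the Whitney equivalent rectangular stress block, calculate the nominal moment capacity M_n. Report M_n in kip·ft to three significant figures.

M_n ≈ 932 kip·ft

Assume both steels yield.
a = (A_s − A'_s) f_y/(0.85 f'_c b) = (7.8 − 2.21) × 60/(0.85 × 3 × 13.7) = 9.601 in.
c = a/β₁ = 9.601/0.85 = 11.295 in; ε'_s = 0.003(c − d')/c = 0.0023 ≥ ε_y = 0.0021, so the compression steel yields.
M_n = (A_s − A'_s) f_y (d − a/2) + A'_s f_y (d − d') = 335.4 × (28.1 − 4.8005) + 132.6 × (28.1 − 2.7) = 7814.7 + 3368.0 = 11182.7 kip·in = 11182.7/12 = 931.89 kip·ft.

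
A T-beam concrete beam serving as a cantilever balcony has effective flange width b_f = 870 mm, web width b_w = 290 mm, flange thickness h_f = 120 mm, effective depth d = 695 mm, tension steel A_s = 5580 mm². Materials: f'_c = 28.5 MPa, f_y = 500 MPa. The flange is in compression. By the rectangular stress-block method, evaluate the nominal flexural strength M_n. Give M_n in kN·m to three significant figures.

M_n ≈ 1750 kN·m

Tension: T = A_s f_y = 5580 × 500 = 2790000 N.
Try a within the flange: a = T/(0.85 f'_c b_f) = 2790000/(0.85 × 28.5 × 870) = 132.38 mm.
a = 132.38 > h_f = 120 mm: the block extends into the web. Split into flange-overhang and web parts.
C_f = 0.85 f'_c (b_f − b_w) h_f = 0.85 × 28.5 × (870 − 290) × 120 = 1686060 N.
Remaining web compression depth: a_w = (T − C_f)/(0.85 f'_c b_w) = (2790000 − 1686060)/(0.85 × 28.5 × 290) = 157.14 mm.
M_n = C_f(d − h_f/2) + (T − C_f)(d − a_w/2) = 1686060 × (695 − 60) + 1103940 × (695 − 78.57) = 1070.65 + 680.50 = 1751.15 × 10⁶ N·mm.
M_n = 1751.15 kN·m.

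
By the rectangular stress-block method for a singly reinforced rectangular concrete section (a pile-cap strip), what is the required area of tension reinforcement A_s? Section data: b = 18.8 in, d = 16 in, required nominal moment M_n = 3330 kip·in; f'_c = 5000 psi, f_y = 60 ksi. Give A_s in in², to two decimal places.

From M_n = 0.85 f'_c a b (d − a/2):
a = d − √(d² − 2M_n/(0.85 f'_c b)) = 16 − √(16² − 2 × 3330/(0.85 × 5 × 18.8)) = 2.861 in.
A_s = 0.85 f'_c a b / f_y = 0.85 × 5 × 2.861 × 18.8 / 60 = 3.810 in².

A_s ≈ 3.81 in²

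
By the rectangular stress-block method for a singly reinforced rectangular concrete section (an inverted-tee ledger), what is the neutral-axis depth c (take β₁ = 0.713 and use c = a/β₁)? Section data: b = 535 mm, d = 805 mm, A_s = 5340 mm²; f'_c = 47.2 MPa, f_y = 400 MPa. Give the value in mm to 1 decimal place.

c ≈ 139.6 mm

T = A_s f_y = 5340 × 400 = 2136000 N = 2136 kN.
Setting C = 0.85 f'_c a b equal to T: a = 2136000/(0.85 × 47.2 × 535) = 99.515 mm.
With β₁ = 0.713, c = a/β₁ = 99.515/0.713 = 139.6 mm.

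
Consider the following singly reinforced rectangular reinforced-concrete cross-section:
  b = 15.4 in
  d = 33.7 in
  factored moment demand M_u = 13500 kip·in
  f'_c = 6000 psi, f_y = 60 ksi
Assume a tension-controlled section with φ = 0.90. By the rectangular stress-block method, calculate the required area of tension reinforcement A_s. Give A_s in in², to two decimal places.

A_s ≈ 8.18 in²

M_n = M_u/φ = 13500/0.90 = 15000 kip·in.
From M_n = 0.85 f'_c a b (d − a/2):
a = d − √(d² − 2M_n/(0.85 f'_c b)) = 33.7 − √(33.7² − 2 × 15000/(0.85 × 6 × 15.4)) = 6.246 in.
A_s = 0.85 f'_c a b / f_y = 0.85 × 6 × 6.246 × 15.4 / 60 = 8.176 in².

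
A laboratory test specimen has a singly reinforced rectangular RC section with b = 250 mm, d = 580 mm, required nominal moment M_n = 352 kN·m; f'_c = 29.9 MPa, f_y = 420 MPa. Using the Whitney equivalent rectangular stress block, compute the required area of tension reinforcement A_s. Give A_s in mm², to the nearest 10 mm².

A_s ≈ 1590 mm²

With M_n = 0.85 f'_c a b (d − a/2), solve the quadratic for a:
a = d − √(d² − 2M_n/(0.85 f'_c b)) = 580 − √(580² − 2 × 352×10⁶/(0.85 × 29.9 × 250)) = 105.03 mm.
A_s = 0.85 f'_c a b / f_y = 0.85 × 29.9 × 105.03 × 250 / 420 = 1588.9 mm².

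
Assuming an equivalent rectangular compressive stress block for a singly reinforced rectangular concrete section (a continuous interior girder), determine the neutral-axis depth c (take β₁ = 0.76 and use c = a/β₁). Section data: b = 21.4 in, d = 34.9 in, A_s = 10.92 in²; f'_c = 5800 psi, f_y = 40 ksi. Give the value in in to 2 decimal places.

T = A_s f_y = 10.92 × 40 = 436.8 kips.
a = T/(0.85 f'_c b) = 436.8/(0.85 × 5.8 × 21.4) = 4.1402 in.
With β₁ = 0.76, c = a/β₁ = 4.1402/0.76 = 5.45 in.

c ≈ 5.45 in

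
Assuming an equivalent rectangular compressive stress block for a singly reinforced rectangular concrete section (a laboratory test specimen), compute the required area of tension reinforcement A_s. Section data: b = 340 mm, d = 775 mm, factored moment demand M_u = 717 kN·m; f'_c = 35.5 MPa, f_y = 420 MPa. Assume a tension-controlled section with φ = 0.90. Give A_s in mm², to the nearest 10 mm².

A_s ≈ 2630 mm²

M_n = M_u/φ = 717/0.90 = 796.667 kN·m.
With M_n = 0.85 f'_c a b (d − a/2), solve the quadratic for a:
a = d − √(d² − 2M_n/(0.85 f'_c b)) = 775 − √(775² − 2 × 796.667×10⁶/(0.85 × 35.5 × 340)) = 107.68 mm.
A_s = 0.85 f'_c a b / f_y = 0.85 × 35.5 × 107.68 × 340 / 420 = 2630.3 mm².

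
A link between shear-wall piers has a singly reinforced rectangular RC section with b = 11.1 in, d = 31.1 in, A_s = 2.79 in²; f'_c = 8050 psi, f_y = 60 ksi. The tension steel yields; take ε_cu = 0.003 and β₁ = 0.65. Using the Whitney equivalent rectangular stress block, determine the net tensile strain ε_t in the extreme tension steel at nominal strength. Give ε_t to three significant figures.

ε_t ≈ 0.0245

a = A_s f_y/(0.85 f'_c b) = 2.204 in.
β₁ = 0.65, so c = a/β₁ = 2.204/0.65 = 3.391 in.
From the linear strain diagram with ε_cu = 0.003: ε_t = 0.003 (d − c)/c = 0.003 × (31.1 − 3.391)/3.391 = 0.0245.
Since ε_t ≥ 0.005, the section is tension-controlled.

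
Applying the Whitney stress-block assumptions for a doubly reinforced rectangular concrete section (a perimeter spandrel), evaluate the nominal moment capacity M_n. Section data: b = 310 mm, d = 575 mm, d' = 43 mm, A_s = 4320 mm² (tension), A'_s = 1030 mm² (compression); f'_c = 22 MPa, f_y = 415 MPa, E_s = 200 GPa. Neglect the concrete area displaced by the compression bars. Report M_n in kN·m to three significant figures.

Assume both tension and compression steel yield.
Net tension couple steel: A_s − A'_s = 3290 mm².
a = (A_s − A'_s) f_y / (0.85 f'_c b) = 1365350/(0.85 × 22 × 310) = 235.53 mm.
c = a/β₁ = 235.53/0.85 = 277.09 mm; ε'_s = 0.003(c − d')/c = 0.0025 ≥ f_y/E_s = 0.0021, so compression steel does yield.
M_n = (A_s − A'_s) f_y (d − a/2) + A'_s f_y (d − d') = [1365350 × (575 − 117.765) + 427450 × (575 − 43)] × 10⁻⁶ = 624.29 + 227.40 = 851.69 kN·m.

M_n ≈ 852 kN·m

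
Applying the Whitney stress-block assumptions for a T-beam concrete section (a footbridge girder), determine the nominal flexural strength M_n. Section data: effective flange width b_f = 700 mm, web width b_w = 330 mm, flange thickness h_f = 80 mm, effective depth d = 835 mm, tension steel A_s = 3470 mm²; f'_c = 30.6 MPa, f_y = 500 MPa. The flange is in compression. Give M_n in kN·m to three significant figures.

M_n ≈ 1360 kN·m

Tension: T = A_s f_y = 3470 × 500 = 1735000 N.
Try a within the flange: a = T/(0.85 f'_c b_f) = 1735000/(0.85 × 30.6 × 700) = 95.29 mm.
a = 95.29 > h_f = 80 mm: the block extends into the web. Split into flange-overhang and web parts.
C_f = 0.85 f'_c (b_f − b_w) h_f = 0.85 × 30.6 × (700 − 330) × 80 = 769896 N.
Remaining web compression depth: a_w = (T − C_f)/(0.85 f'_c b_w) = (1735000 − 769896)/(0.85 × 30.6 × 330) = 112.44 mm.
M_n = C_f(d − h_f/2) + (T − C_f)(d − a_w/2) = 769896 × (835 − 40) + 965104 × (835 − 56.22) = 612.07 + 751.60 = 1363.67 × 10⁶ N·mm.
M_n = 1363.67 kN·m.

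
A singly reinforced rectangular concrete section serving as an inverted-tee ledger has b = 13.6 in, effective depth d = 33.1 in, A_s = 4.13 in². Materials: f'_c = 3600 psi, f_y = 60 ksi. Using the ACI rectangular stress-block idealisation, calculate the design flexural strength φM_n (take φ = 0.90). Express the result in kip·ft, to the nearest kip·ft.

φM_n ≈ 560 kip·ft

T = A_s f_y = 4.13 × 60 = 247.8 kips.
a = T/(0.85 f'_c b) = 247.8/(0.85 × 3.6 × 13.6) = 5.954 in.
M_n = T(d − a/2) = 247.8 × (33.1 − 2.977) = 7464.5 kip·in = 7464.5/12 = 622.04 kip·ft.
φM_n = 0.90 × 622.04 = 559.84 kip·ft.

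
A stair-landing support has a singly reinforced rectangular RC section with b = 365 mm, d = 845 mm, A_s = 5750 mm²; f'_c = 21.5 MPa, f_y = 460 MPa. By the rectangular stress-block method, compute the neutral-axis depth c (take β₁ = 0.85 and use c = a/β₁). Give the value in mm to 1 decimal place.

T = A_s f_y = 5750 × 460 = 2645000 N = 2645 kN.
Setting C = 0.85 f'_c a b equal to T: a = 2645000/(0.85 × 21.5 × 365) = 396.529 mm.
With β₁ = 0.85, c = a/β₁ = 396.529/0.85 = 466.5 mm.

c ≈ 466.5 mm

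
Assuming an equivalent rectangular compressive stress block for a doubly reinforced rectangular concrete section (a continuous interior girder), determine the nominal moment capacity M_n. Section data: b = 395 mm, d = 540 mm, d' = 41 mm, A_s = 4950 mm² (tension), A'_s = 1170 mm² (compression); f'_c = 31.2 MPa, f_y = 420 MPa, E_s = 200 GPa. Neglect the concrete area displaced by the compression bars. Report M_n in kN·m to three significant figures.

Assume both tension and compression steel yield.
Net tension couple steel: A_s − A'_s = 3780 mm².
a = (A_s − A'_s) f_y / (0.85 f'_c b) = 1587600/(0.85 × 31.2 × 395) = 151.56 mm.
c = a/β₁ = 151.56/0.827 = 183.26 mm; ε'_s = 0.003(c − d')/c = 0.0023 ≥ f_y/E_s = 0.0021, so compression steel does yield.
M_n = (A_s − A'_s) f_y (d − a/2) + A'_s f_y (d − d') = [1587600 × (540 − 75.78) + 491400 × (540 − 41)] × 10⁻⁶ = 737.00 + 245.21 = 982.21 kN·m.

M_n ≈ 982 kN·m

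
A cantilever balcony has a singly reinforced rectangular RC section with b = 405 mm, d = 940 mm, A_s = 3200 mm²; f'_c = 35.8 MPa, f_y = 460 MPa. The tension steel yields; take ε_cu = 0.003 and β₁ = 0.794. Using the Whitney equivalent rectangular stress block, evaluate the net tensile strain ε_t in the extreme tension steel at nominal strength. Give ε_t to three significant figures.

ε_t ≈ 0.0157

a = A_s f_y/(0.85 f'_c b) = 119.44 mm.
β₁ = 0.794, so c = a/β₁ = 119.44/0.794 = 150.43 mm.
From the linear strain diagram with ε_cu = 0.003: ε_t = 0.003 (d − c)/c = 0.003 × (940 − 150.43)/150.43 = 0.0157.
Since ε_t ≥ 0.005, the section is tension-controlled.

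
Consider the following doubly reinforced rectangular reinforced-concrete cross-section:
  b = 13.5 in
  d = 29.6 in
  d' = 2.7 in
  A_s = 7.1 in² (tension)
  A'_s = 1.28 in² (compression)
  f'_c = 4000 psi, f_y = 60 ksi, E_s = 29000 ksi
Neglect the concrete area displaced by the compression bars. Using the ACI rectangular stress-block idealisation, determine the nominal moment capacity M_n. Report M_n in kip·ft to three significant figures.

Assume both steels yield.
a = (A_s − A'_s) f_y/(0.85 f'_c b) = (7.1 − 1.28) × 60/(0.85 × 4 × 13.5) = 7.608 in.
c = a/β₁ = 7.608/0.85 = 8.951 in; ε'_s = 0.003(c − d')/c = 0.0021 ≥ ε_y = 0.0021, so the compression steel yields.
M_n = (A_s − A'_s) f_y (d − a/2) + A'_s f_y (d − d') = 349.2 × (29.6 − 3.804) + 76.8 × (29.6 − 2.7) = 9008.0 + 2065.9 = 11073.9 kip·in = 11073.9/12 = 922.83 kip·ft.

M_n ≈ 923 kip·ft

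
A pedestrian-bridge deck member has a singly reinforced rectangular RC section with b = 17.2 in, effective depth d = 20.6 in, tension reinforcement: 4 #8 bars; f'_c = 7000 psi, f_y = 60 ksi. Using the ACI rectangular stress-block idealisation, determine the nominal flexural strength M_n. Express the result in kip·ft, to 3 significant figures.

M_n ≈ 311 kip·ft

A_s = 4 × 0.79 = 3.16 in².
T = A_s f_y = 3.16 × 60 = 189.6 kips.
a = T/(0.85 f'_c b) = 189.6/(0.85 × 7 × 17.2) = 1.853 in.
M_n = T(d − a/2) = 189.6 × (20.6 − 0.9265) = 3730.1 kip·in = 3730.1/12 = 310.84 kip·ft.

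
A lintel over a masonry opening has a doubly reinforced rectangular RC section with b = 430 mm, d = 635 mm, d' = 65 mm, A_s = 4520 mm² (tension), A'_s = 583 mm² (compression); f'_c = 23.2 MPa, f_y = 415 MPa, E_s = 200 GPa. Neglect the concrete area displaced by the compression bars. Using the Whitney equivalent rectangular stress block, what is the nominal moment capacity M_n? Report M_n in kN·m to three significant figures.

Assume both tension and compression steel yield.
Net tension couple steel: A_s − A'_s = 3937 mm².
a = (A_s − A'_s) f_y / (0.85 f'_c b) = 1633855/(0.85 × 23.2 × 430) = 192.68 mm.
c = a/β₁ = 192.68/0.85 = 226.68 mm; ε'_s = 0.003(c − d')/c = 0.0021 ≥ f_y/E_s = 0.0021, so compression steel does yield.
M_n = (A_s − A'_s) f_y (d − a/2) + A'_s f_y (d − d') = [1633855 × (635 − 96.34) + 241945 × (635 − 65)] × 10⁻⁶ = 880.09 + 137.91 = 1018.00 kN·m.

M_n ≈ 1020 kN·m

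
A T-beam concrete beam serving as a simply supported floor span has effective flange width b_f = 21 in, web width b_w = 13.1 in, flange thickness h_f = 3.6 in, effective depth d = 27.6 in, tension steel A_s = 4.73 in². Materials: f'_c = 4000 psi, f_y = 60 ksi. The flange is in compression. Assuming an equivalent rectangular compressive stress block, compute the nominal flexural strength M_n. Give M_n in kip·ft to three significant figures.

Tension: T = A_s f_y = 4.73 × 60 = 283.8 kips.
Try a within the flange: a = T/(0.85 f'_c b_f) = 283.8/(0.85 × 4 × 21) = 3.975 in.
a = 3.975 > h_f = 3.6 in: the block extends into the web. Split into flange-overhang and web parts.
C_f = 0.85 f'_c (b_f − b_w) h_f = 0.85 × 4 × (21 − 13.1) × 3.6 = 96.7 kips.
Remaining web compression depth: a_w = (T − C_f)/(0.85 f'_c b_w) = (283.8 − 96.7)/(0.85 × 4 × 13.1) = 4.201 in.
M_n = C_f(d − h_f/2) + (T − C_f)(d − a_w/2) = 96.7 × (27.6 − 1.8) + 187.1 × (27.6 − 2.1005) = 2494.9 + 4771.0 = 7265.9 kip·in.
M_n = 7265.9/12 = 605.49 kip·ft.

M_n ≈ 605 kip·ft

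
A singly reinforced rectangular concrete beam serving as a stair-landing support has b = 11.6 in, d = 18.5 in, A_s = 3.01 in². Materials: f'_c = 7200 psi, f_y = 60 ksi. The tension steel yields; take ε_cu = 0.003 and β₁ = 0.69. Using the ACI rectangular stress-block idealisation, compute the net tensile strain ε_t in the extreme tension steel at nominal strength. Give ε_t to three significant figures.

a = A_s f_y/(0.85 f'_c b) = 2.544 in.
β₁ = 0.69, so c = a/β₁ = 2.544/0.69 = 3.687 in.
From the linear strain diagram with ε_cu = 0.003: ε_t = 0.003 (d − c)/c = 0.003 × (18.5 − 3.687)/3.687 = 0.0121.
Since ε_t ≥ 0.005, the section is tension-controlled.

ε_t ≈ 0.0121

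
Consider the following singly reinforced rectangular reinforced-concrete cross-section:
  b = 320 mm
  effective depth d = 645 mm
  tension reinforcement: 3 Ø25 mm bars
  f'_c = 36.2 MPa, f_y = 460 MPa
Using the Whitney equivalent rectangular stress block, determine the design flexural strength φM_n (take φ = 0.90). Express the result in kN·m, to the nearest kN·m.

A_s = 3 × 491 = 1473 mm².
T = A_s f_y = 1473 × 460 = 677580 N = 677.58 kN.
From C = T: a = T/(0.85 f'_c b) = 677580/(0.85 × 36.2 × 320) = 68.81 mm.
M_n = T(d − a/2) = 677.58 kN × (645 − 34.405) mm = 413.73 kN·m.
φM_n = 0.90 × 413.73 = 372.36 kN·m.

φM_n ≈ 372 kN·m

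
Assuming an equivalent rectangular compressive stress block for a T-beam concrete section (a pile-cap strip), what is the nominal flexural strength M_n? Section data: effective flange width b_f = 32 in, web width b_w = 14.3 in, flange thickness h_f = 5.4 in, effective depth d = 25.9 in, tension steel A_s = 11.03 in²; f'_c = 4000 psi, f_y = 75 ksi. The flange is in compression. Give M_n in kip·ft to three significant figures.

M_n ≈ 1500 kip·ft

Tension: T = A_s f_y = 11.03 × 75 = 827.25 kips.
Try a within the flange: a = T/(0.85 f'_c b_f) = 827.25/(0.85 × 4 × 32) = 7.603 in.
a = 7.603 > h_f = 5.4 in: the block extends into the web. Split into flange-overhang and web parts.
C_f = 0.85 f'_c (b_f − b_w) h_f = 0.85 × 4 × (32 − 14.3) × 5.4 = 325.0 kips.
Remaining web compression depth: a_w = (T − C_f)/(0.85 f'_c b_w) = (827.25 − 325.0)/(0.85 × 4 × 14.3) = 10.330 in.
M_n = C_f(d − h_f/2) + (T − C_f)(d − a_w/2) = 325.0 × (25.9 − 2.7) + 502.25 × (25.9 − 5.165) = 7540.0 + 10414.2 = 17954.2 kip·in.
M_n = 17954.2/12 = 1496.18 kip·ft.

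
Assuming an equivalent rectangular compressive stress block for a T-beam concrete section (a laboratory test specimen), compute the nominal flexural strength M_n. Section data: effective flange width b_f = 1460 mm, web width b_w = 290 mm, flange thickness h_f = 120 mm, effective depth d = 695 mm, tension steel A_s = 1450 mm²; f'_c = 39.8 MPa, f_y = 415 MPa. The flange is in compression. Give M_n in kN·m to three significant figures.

M_n ≈ 415 kN·m

Tension: T = A_s f_y = 1450 × 415 = 601750 N.
Try a within the flange: a = T/(0.85 f'_c b_f) = 601750/(0.85 × 39.8 × 1460) = 12.18 mm.
Since a = 12.18 ≤ h_f = 120 mm, the stress block lies entirely in the flange; analyse as a rectangular beam of width b_f.
M_n = T(d − a/2) = 601750 × (695 − 6.09) = 414.55 × 10⁶ N·mm.
M_n = 414.55 kN·m.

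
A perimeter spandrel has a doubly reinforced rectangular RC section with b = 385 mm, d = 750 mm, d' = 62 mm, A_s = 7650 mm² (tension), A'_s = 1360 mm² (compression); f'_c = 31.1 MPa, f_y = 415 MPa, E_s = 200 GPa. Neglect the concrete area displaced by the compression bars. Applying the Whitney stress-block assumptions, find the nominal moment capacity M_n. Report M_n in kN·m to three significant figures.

Assume both tension and compression steel yield.
Net tension couple steel: A_s − A'_s = 6290 mm².
a = (A_s − A'_s) f_y / (0.85 f'_c b) = 2610350/(0.85 × 31.1 × 385) = 256.48 mm.
c = a/β₁ = 256.48/0.828 = 309.76 mm; ε'_s = 0.003(c − d')/c = 0.0024 ≥ f_y/E_s = 0.0021, so compression steel does yield.
M_n = (A_s − A'_s) f_y (d − a/2) + A'_s f_y (d − d') = [2610350 × (750 − 128.24) + 564400 × (750 − 62)] × 10⁻⁶ = 1623.01 + 388.31 = 2011.32 kN·m.

M_n ≈ 2010 kN·m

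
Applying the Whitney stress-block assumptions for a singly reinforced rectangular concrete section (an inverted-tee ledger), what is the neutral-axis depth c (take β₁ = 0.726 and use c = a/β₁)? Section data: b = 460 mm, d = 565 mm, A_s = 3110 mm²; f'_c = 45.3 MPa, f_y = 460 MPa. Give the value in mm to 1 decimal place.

c ≈ 111.3 mm

T = A_s f_y = 3110 × 460 = 1430600 N = 1430.6 kN.
Setting C = 0.85 f'_c a b equal to T: a = 1430600/(0.85 × 45.3 × 460) = 80.769 mm.
With β₁ = 0.726, c = a/β₁ = 80.769/0.726 = 111.3 mm.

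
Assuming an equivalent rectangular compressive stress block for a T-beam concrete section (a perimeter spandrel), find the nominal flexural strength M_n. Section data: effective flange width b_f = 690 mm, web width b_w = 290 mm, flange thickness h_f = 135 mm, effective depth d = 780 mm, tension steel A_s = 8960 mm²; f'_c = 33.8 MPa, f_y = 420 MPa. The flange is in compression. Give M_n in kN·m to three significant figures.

Tension: T = A_s f_y = 8960 × 420 = 3763200 N.
Try a within the flange: a = T/(0.85 f'_c b_f) = 3763200/(0.85 × 33.8 × 690) = 189.83 mm.
a = 189.83 > h_f = 135 mm: the block extends into the web. Split into flange-overhang and web parts.
C_f = 0.85 f'_c (b_f − b_w) h_f = 0.85 × 33.8 × (690 − 290) × 135 = 1551420 N.
Remaining web compression depth: a_w = (T − C_f)/(0.85 f'_c b_w) = (3763200 − 1551420)/(0.85 × 33.8 × 290) = 265.47 mm.
M_n = C_f(d − h_f/2) + (T − C_f)(d − a_w/2) = 1551420 × (780 − 67.5) + 2211780 × (780 − 132.735) = 1105.39 + 1431.61 = 2537.00 × 10⁶ N·mm.
M_n = 2537.00 kN·m.

M_n ≈ 2540 kN·m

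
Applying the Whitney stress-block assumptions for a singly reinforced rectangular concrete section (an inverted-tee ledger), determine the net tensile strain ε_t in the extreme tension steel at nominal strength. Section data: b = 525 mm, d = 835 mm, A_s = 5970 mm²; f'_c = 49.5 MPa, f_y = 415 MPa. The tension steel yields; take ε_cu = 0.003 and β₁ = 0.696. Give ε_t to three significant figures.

a = A_s f_y/(0.85 f'_c b) = 112.16 mm.
β₁ = 0.696, so c = a/β₁ = 112.16/0.696 = 161.15 mm.
From the linear strain diagram with ε_cu = 0.003: ε_t = 0.003 (d − c)/c = 0.003 × (835 − 161.15)/161.15 = 0.0125.
Since ε_t ≥ 0.005, the section is tension-controlled.

ε_t ≈ 0.0125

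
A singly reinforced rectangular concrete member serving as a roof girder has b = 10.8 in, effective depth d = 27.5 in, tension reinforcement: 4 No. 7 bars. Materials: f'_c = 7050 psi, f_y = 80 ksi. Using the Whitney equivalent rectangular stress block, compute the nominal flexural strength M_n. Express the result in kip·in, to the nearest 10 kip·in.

A_s = 4 × 0.6 = 2.4 in².
T = A_s f_y = 2.4 × 80 = 192 kips.
a = T/(0.85 f'_c b) = 192/(0.85 × 7.05 × 10.8) = 2.967 in.
M_n = T(d − a/2) = 192 × (27.5 − 1.4835) = 4995.2 kip·in.

M_n ≈ 5000 kip·in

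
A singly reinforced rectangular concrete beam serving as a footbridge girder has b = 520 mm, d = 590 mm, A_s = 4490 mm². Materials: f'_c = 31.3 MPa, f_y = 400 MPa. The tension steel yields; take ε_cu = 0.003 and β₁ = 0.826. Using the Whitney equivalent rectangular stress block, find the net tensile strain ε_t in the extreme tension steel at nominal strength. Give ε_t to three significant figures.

a = A_s f_y/(0.85 f'_c b) = 129.82 mm.
β₁ = 0.826, so c = a/β₁ = 129.82/0.826 = 157.17 mm.
From the linear strain diagram with ε_cu = 0.003: ε_t = 0.003 (d − c)/c = 0.003 × (590 − 157.17)/157.17 = 0.00826.
Since ε_t ≥ 0.005, the section is tension-controlled.

ε_t ≈ 0.00826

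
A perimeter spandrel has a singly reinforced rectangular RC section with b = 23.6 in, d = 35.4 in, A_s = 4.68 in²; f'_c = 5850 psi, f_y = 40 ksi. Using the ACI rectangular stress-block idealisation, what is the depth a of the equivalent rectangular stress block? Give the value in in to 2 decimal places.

a ≈ 1.60 in

T = A_s f_y = 4.68 × 40 = 187.2 kips.
a = T/(0.85 f'_c b) = 187.2/(0.85 × 5.85 × 23.6) = 1.60 in.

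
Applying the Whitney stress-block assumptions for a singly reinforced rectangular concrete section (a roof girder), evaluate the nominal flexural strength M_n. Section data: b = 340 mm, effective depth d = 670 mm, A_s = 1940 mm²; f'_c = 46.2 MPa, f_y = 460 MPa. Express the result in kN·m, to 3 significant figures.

M_n ≈ 568 kN·m

T = A_s f_y = 1940 × 460 = 892400 N = 892.4 kN.
From C = T: a = T/(0.85 f'_c b) = 892400/(0.85 × 46.2 × 340) = 66.84 mm.
M_n = T(d − a/2) = 892.4 kN × (670 − 33.42) mm = 568.08 kN·m.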